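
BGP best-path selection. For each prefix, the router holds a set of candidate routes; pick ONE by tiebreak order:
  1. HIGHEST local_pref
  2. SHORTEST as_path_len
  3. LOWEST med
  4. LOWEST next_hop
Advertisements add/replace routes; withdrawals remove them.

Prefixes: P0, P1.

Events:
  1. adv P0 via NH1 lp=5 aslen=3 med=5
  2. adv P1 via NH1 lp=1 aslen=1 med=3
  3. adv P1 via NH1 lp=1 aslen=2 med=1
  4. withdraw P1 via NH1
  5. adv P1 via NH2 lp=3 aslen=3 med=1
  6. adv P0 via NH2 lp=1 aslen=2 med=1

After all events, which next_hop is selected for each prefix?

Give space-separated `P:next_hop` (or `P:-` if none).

Answer: P0:NH1 P1:NH2

Derivation:
Op 1: best P0=NH1 P1=-
Op 2: best P0=NH1 P1=NH1
Op 3: best P0=NH1 P1=NH1
Op 4: best P0=NH1 P1=-
Op 5: best P0=NH1 P1=NH2
Op 6: best P0=NH1 P1=NH2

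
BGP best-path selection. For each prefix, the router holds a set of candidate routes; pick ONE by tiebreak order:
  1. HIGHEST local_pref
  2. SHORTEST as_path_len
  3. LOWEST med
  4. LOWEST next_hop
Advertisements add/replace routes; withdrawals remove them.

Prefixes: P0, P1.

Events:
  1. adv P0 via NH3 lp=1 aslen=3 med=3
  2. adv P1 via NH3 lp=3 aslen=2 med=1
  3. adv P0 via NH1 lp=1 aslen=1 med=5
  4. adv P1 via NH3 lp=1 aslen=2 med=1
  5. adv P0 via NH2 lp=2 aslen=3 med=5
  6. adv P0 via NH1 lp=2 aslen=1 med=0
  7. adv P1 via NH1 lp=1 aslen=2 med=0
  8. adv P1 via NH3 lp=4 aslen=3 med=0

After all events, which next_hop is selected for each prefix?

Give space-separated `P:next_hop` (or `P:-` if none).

Answer: P0:NH1 P1:NH3

Derivation:
Op 1: best P0=NH3 P1=-
Op 2: best P0=NH3 P1=NH3
Op 3: best P0=NH1 P1=NH3
Op 4: best P0=NH1 P1=NH3
Op 5: best P0=NH2 P1=NH3
Op 6: best P0=NH1 P1=NH3
Op 7: best P0=NH1 P1=NH1
Op 8: best P0=NH1 P1=NH3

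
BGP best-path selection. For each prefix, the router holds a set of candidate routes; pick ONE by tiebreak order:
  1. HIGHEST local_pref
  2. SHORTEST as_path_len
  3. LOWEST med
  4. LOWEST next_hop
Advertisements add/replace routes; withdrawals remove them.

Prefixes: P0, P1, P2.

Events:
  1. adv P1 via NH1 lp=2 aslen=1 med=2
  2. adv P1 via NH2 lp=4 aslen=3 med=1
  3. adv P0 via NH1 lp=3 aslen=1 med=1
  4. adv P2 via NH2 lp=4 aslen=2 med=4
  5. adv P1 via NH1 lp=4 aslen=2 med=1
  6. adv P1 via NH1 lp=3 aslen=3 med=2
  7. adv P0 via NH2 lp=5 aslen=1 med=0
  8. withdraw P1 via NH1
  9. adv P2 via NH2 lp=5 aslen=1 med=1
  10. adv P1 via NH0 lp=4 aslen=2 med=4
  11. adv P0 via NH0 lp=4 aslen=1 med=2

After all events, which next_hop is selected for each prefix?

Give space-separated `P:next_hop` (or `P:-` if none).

Op 1: best P0=- P1=NH1 P2=-
Op 2: best P0=- P1=NH2 P2=-
Op 3: best P0=NH1 P1=NH2 P2=-
Op 4: best P0=NH1 P1=NH2 P2=NH2
Op 5: best P0=NH1 P1=NH1 P2=NH2
Op 6: best P0=NH1 P1=NH2 P2=NH2
Op 7: best P0=NH2 P1=NH2 P2=NH2
Op 8: best P0=NH2 P1=NH2 P2=NH2
Op 9: best P0=NH2 P1=NH2 P2=NH2
Op 10: best P0=NH2 P1=NH0 P2=NH2
Op 11: best P0=NH2 P1=NH0 P2=NH2

Answer: P0:NH2 P1:NH0 P2:NH2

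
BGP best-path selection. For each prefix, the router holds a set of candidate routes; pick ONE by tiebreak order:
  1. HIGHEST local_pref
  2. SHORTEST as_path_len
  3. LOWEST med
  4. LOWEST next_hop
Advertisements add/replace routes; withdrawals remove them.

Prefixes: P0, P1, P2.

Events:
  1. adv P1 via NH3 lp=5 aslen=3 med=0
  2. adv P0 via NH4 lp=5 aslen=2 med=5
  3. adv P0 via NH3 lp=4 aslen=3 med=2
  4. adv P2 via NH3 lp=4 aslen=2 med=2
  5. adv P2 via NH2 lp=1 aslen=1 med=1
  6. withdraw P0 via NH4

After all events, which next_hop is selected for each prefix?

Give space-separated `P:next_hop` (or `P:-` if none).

Answer: P0:NH3 P1:NH3 P2:NH3

Derivation:
Op 1: best P0=- P1=NH3 P2=-
Op 2: best P0=NH4 P1=NH3 P2=-
Op 3: best P0=NH4 P1=NH3 P2=-
Op 4: best P0=NH4 P1=NH3 P2=NH3
Op 5: best P0=NH4 P1=NH3 P2=NH3
Op 6: best P0=NH3 P1=NH3 P2=NH3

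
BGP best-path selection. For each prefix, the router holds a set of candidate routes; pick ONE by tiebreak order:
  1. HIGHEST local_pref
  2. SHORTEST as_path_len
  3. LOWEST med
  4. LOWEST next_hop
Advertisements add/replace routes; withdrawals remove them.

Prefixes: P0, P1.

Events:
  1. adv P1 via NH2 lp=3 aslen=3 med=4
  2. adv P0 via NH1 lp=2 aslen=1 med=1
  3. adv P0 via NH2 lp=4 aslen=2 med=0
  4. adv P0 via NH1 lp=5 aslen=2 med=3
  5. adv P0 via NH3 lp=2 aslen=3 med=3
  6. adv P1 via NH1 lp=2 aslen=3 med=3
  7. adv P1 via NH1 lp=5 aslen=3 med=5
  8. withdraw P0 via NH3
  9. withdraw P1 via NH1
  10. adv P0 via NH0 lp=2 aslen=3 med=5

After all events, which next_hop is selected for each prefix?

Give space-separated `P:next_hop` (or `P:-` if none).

Op 1: best P0=- P1=NH2
Op 2: best P0=NH1 P1=NH2
Op 3: best P0=NH2 P1=NH2
Op 4: best P0=NH1 P1=NH2
Op 5: best P0=NH1 P1=NH2
Op 6: best P0=NH1 P1=NH2
Op 7: best P0=NH1 P1=NH1
Op 8: best P0=NH1 P1=NH1
Op 9: best P0=NH1 P1=NH2
Op 10: best P0=NH1 P1=NH2

Answer: P0:NH1 P1:NH2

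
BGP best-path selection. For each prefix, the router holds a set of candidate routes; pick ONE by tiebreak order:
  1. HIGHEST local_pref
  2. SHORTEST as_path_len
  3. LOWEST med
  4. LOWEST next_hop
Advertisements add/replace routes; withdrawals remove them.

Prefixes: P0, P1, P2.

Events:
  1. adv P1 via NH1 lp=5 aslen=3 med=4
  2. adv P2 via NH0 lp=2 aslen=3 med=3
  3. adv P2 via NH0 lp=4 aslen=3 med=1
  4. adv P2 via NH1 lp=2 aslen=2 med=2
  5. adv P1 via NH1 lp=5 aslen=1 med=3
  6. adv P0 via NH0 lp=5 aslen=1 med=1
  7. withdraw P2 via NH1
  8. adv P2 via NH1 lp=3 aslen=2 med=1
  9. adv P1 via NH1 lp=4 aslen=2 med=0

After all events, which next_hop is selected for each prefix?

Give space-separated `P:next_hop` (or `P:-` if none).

Op 1: best P0=- P1=NH1 P2=-
Op 2: best P0=- P1=NH1 P2=NH0
Op 3: best P0=- P1=NH1 P2=NH0
Op 4: best P0=- P1=NH1 P2=NH0
Op 5: best P0=- P1=NH1 P2=NH0
Op 6: best P0=NH0 P1=NH1 P2=NH0
Op 7: best P0=NH0 P1=NH1 P2=NH0
Op 8: best P0=NH0 P1=NH1 P2=NH0
Op 9: best P0=NH0 P1=NH1 P2=NH0

Answer: P0:NH0 P1:NH1 P2:NH0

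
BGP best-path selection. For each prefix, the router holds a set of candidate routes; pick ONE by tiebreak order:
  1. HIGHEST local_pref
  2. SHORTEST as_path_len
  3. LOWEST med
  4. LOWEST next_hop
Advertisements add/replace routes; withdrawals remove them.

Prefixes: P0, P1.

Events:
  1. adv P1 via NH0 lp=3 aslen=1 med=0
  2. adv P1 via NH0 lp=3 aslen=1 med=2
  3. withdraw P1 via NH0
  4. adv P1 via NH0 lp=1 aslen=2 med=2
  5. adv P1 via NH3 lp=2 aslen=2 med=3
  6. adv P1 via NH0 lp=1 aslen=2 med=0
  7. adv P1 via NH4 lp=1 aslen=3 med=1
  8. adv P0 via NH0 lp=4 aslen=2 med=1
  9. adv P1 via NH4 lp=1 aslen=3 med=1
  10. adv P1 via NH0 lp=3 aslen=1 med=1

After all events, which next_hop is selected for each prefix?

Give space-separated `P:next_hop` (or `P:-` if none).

Op 1: best P0=- P1=NH0
Op 2: best P0=- P1=NH0
Op 3: best P0=- P1=-
Op 4: best P0=- P1=NH0
Op 5: best P0=- P1=NH3
Op 6: best P0=- P1=NH3
Op 7: best P0=- P1=NH3
Op 8: best P0=NH0 P1=NH3
Op 9: best P0=NH0 P1=NH3
Op 10: best P0=NH0 P1=NH0

Answer: P0:NH0 P1:NH0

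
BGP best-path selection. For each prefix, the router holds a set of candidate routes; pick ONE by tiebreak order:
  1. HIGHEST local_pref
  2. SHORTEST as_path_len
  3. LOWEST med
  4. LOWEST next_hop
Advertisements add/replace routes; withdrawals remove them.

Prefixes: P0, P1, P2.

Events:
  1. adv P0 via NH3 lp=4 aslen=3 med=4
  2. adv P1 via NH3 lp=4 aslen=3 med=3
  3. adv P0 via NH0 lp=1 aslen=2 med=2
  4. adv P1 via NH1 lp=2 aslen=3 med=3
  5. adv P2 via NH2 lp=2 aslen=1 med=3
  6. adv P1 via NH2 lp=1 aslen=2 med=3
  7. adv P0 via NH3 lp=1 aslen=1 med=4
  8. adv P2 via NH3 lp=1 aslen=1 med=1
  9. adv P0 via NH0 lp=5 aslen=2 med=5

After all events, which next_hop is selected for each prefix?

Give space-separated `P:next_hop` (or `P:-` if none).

Op 1: best P0=NH3 P1=- P2=-
Op 2: best P0=NH3 P1=NH3 P2=-
Op 3: best P0=NH3 P1=NH3 P2=-
Op 4: best P0=NH3 P1=NH3 P2=-
Op 5: best P0=NH3 P1=NH3 P2=NH2
Op 6: best P0=NH3 P1=NH3 P2=NH2
Op 7: best P0=NH3 P1=NH3 P2=NH2
Op 8: best P0=NH3 P1=NH3 P2=NH2
Op 9: best P0=NH0 P1=NH3 P2=NH2

Answer: P0:NH0 P1:NH3 P2:NH2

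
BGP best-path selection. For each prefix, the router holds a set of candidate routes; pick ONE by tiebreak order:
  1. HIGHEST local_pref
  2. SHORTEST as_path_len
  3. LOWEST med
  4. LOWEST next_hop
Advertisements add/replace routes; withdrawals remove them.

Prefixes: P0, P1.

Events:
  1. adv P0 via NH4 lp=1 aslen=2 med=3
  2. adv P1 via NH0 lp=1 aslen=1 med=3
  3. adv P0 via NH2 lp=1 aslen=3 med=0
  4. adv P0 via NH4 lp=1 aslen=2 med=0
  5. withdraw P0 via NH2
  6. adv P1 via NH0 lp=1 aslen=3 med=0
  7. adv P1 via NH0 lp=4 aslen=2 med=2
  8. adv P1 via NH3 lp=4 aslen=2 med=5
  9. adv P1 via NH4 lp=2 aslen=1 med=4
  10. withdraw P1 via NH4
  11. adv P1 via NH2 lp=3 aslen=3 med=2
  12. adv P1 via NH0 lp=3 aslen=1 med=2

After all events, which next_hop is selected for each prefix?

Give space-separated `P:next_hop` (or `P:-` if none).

Op 1: best P0=NH4 P1=-
Op 2: best P0=NH4 P1=NH0
Op 3: best P0=NH4 P1=NH0
Op 4: best P0=NH4 P1=NH0
Op 5: best P0=NH4 P1=NH0
Op 6: best P0=NH4 P1=NH0
Op 7: best P0=NH4 P1=NH0
Op 8: best P0=NH4 P1=NH0
Op 9: best P0=NH4 P1=NH0
Op 10: best P0=NH4 P1=NH0
Op 11: best P0=NH4 P1=NH0
Op 12: best P0=NH4 P1=NH3

Answer: P0:NH4 P1:NH3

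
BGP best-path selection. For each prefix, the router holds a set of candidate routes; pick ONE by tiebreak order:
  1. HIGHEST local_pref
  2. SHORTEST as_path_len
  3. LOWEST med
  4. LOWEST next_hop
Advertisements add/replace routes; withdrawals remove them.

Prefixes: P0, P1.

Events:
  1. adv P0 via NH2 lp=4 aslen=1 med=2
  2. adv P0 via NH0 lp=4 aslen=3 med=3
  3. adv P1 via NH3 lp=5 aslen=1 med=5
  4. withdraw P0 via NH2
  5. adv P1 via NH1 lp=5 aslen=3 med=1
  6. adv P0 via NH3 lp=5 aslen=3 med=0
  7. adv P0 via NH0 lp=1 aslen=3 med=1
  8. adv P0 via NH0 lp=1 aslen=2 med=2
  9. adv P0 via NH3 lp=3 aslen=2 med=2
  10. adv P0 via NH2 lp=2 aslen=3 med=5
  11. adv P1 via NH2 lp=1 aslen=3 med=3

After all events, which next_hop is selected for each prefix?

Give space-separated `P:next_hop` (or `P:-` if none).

Answer: P0:NH3 P1:NH3

Derivation:
Op 1: best P0=NH2 P1=-
Op 2: best P0=NH2 P1=-
Op 3: best P0=NH2 P1=NH3
Op 4: best P0=NH0 P1=NH3
Op 5: best P0=NH0 P1=NH3
Op 6: best P0=NH3 P1=NH3
Op 7: best P0=NH3 P1=NH3
Op 8: best P0=NH3 P1=NH3
Op 9: best P0=NH3 P1=NH3
Op 10: best P0=NH3 P1=NH3
Op 11: best P0=NH3 P1=NH3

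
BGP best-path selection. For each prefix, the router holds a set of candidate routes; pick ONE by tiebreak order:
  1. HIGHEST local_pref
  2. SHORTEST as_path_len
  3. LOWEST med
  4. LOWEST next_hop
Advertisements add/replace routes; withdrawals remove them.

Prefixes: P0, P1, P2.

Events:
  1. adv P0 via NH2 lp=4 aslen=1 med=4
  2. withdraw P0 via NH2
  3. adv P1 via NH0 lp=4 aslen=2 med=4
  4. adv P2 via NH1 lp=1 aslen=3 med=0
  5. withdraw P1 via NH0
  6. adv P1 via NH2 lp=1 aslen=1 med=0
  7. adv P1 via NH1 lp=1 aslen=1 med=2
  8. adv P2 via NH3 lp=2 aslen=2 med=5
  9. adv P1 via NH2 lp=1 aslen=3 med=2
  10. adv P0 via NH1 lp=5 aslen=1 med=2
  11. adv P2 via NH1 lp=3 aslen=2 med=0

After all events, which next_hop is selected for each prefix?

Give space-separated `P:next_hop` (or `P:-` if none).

Answer: P0:NH1 P1:NH1 P2:NH1

Derivation:
Op 1: best P0=NH2 P1=- P2=-
Op 2: best P0=- P1=- P2=-
Op 3: best P0=- P1=NH0 P2=-
Op 4: best P0=- P1=NH0 P2=NH1
Op 5: best P0=- P1=- P2=NH1
Op 6: best P0=- P1=NH2 P2=NH1
Op 7: best P0=- P1=NH2 P2=NH1
Op 8: best P0=- P1=NH2 P2=NH3
Op 9: best P0=- P1=NH1 P2=NH3
Op 10: best P0=NH1 P1=NH1 P2=NH3
Op 11: best P0=NH1 P1=NH1 P2=NH1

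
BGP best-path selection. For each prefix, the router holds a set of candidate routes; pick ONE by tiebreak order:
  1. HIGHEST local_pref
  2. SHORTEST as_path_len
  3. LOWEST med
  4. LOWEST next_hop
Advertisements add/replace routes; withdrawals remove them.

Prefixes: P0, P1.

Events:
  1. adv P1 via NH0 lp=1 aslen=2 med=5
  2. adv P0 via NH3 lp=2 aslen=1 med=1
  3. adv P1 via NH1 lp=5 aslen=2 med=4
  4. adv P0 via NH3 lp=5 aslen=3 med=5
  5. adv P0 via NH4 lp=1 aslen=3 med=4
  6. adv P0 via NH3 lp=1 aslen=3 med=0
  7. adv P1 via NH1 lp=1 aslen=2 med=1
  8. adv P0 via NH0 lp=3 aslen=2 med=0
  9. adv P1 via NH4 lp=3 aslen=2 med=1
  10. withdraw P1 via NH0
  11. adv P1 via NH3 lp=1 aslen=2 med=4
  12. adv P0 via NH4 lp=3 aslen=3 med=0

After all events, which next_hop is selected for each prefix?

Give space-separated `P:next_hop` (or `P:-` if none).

Op 1: best P0=- P1=NH0
Op 2: best P0=NH3 P1=NH0
Op 3: best P0=NH3 P1=NH1
Op 4: best P0=NH3 P1=NH1
Op 5: best P0=NH3 P1=NH1
Op 6: best P0=NH3 P1=NH1
Op 7: best P0=NH3 P1=NH1
Op 8: best P0=NH0 P1=NH1
Op 9: best P0=NH0 P1=NH4
Op 10: best P0=NH0 P1=NH4
Op 11: best P0=NH0 P1=NH4
Op 12: best P0=NH0 P1=NH4

Answer: P0:NH0 P1:NH4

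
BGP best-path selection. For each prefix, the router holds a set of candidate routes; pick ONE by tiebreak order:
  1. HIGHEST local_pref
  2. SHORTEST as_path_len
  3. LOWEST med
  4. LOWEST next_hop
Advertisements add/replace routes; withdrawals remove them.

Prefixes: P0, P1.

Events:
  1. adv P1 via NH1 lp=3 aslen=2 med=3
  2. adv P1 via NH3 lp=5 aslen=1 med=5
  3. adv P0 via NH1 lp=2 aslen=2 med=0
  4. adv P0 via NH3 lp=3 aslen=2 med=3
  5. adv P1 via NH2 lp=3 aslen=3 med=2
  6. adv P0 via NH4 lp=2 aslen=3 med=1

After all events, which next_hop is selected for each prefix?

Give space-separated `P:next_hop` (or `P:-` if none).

Op 1: best P0=- P1=NH1
Op 2: best P0=- P1=NH3
Op 3: best P0=NH1 P1=NH3
Op 4: best P0=NH3 P1=NH3
Op 5: best P0=NH3 P1=NH3
Op 6: best P0=NH3 P1=NH3

Answer: P0:NH3 P1:NH3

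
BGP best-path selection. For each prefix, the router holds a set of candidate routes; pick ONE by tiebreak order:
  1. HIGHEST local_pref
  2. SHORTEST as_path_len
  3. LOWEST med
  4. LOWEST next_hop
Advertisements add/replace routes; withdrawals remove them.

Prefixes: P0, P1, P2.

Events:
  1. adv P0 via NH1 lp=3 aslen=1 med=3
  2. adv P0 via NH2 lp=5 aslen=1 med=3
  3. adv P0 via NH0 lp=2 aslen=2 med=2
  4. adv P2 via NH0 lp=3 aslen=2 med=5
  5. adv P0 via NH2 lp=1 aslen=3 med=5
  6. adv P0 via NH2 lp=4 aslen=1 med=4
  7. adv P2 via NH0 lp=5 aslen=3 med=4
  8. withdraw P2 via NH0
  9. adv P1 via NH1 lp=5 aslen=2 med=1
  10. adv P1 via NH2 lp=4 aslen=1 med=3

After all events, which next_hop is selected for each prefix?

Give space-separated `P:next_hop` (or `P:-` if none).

Answer: P0:NH2 P1:NH1 P2:-

Derivation:
Op 1: best P0=NH1 P1=- P2=-
Op 2: best P0=NH2 P1=- P2=-
Op 3: best P0=NH2 P1=- P2=-
Op 4: best P0=NH2 P1=- P2=NH0
Op 5: best P0=NH1 P1=- P2=NH0
Op 6: best P0=NH2 P1=- P2=NH0
Op 7: best P0=NH2 P1=- P2=NH0
Op 8: best P0=NH2 P1=- P2=-
Op 9: best P0=NH2 P1=NH1 P2=-
Op 10: best P0=NH2 P1=NH1 P2=-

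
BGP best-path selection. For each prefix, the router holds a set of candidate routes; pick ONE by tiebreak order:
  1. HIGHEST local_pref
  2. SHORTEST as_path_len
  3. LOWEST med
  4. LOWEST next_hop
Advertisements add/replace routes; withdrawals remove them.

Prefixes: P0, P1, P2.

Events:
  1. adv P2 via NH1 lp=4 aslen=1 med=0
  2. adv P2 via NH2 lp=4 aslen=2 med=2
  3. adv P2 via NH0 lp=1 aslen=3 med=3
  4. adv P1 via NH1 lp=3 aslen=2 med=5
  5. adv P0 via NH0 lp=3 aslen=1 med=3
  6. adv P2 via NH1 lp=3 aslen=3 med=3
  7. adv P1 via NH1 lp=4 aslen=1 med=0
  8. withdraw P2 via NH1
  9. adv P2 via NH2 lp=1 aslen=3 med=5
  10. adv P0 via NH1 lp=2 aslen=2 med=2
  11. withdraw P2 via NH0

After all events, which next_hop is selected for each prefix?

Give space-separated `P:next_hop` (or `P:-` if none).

Answer: P0:NH0 P1:NH1 P2:NH2

Derivation:
Op 1: best P0=- P1=- P2=NH1
Op 2: best P0=- P1=- P2=NH1
Op 3: best P0=- P1=- P2=NH1
Op 4: best P0=- P1=NH1 P2=NH1
Op 5: best P0=NH0 P1=NH1 P2=NH1
Op 6: best P0=NH0 P1=NH1 P2=NH2
Op 7: best P0=NH0 P1=NH1 P2=NH2
Op 8: best P0=NH0 P1=NH1 P2=NH2
Op 9: best P0=NH0 P1=NH1 P2=NH0
Op 10: best P0=NH0 P1=NH1 P2=NH0
Op 11: best P0=NH0 P1=NH1 P2=NH2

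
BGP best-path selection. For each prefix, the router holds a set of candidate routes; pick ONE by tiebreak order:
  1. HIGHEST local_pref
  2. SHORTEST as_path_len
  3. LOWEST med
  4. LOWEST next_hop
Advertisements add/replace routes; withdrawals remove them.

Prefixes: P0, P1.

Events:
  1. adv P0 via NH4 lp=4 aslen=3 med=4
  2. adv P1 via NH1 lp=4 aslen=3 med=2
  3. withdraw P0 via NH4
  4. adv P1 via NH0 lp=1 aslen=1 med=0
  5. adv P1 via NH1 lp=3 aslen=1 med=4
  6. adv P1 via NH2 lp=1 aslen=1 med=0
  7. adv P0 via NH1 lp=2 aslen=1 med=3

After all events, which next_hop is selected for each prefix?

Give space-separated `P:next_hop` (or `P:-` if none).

Op 1: best P0=NH4 P1=-
Op 2: best P0=NH4 P1=NH1
Op 3: best P0=- P1=NH1
Op 4: best P0=- P1=NH1
Op 5: best P0=- P1=NH1
Op 6: best P0=- P1=NH1
Op 7: best P0=NH1 P1=NH1

Answer: P0:NH1 P1:NH1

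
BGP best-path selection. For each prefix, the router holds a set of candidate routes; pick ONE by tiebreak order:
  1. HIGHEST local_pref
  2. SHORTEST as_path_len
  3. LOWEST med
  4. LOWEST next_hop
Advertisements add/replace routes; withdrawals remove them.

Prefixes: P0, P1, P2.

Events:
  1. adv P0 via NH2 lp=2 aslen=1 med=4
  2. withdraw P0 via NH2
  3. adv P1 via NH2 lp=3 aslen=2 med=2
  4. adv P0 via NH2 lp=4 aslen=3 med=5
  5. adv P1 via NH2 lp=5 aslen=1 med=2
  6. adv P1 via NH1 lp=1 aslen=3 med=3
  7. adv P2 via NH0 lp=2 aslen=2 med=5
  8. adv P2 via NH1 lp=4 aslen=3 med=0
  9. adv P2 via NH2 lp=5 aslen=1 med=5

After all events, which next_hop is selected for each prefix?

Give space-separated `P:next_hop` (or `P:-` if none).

Answer: P0:NH2 P1:NH2 P2:NH2

Derivation:
Op 1: best P0=NH2 P1=- P2=-
Op 2: best P0=- P1=- P2=-
Op 3: best P0=- P1=NH2 P2=-
Op 4: best P0=NH2 P1=NH2 P2=-
Op 5: best P0=NH2 P1=NH2 P2=-
Op 6: best P0=NH2 P1=NH2 P2=-
Op 7: best P0=NH2 P1=NH2 P2=NH0
Op 8: best P0=NH2 P1=NH2 P2=NH1
Op 9: best P0=NH2 P1=NH2 P2=NH2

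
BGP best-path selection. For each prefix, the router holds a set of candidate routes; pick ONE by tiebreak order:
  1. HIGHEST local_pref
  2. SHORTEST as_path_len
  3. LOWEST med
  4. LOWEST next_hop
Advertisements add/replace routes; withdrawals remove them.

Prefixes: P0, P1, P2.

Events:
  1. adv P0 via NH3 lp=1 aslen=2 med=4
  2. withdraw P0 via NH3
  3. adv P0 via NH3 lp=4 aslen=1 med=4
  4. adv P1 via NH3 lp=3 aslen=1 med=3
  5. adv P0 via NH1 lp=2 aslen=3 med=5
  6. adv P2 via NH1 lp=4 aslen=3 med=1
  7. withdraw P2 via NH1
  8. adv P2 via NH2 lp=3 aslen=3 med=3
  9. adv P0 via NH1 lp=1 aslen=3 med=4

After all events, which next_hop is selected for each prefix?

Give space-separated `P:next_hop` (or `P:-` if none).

Answer: P0:NH3 P1:NH3 P2:NH2

Derivation:
Op 1: best P0=NH3 P1=- P2=-
Op 2: best P0=- P1=- P2=-
Op 3: best P0=NH3 P1=- P2=-
Op 4: best P0=NH3 P1=NH3 P2=-
Op 5: best P0=NH3 P1=NH3 P2=-
Op 6: best P0=NH3 P1=NH3 P2=NH1
Op 7: best P0=NH3 P1=NH3 P2=-
Op 8: best P0=NH3 P1=NH3 P2=NH2
Op 9: best P0=NH3 P1=NH3 P2=NH2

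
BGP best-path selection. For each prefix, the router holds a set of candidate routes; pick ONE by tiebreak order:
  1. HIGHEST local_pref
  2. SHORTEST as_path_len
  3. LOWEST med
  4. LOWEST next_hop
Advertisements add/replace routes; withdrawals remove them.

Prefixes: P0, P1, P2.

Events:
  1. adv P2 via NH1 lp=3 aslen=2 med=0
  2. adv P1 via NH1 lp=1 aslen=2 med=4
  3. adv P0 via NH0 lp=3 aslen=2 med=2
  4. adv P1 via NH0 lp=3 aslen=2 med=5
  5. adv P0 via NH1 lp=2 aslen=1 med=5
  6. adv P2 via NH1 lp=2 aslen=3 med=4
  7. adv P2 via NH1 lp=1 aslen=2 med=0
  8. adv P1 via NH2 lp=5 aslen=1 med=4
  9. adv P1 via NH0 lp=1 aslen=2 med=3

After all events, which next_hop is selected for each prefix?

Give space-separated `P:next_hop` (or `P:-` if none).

Answer: P0:NH0 P1:NH2 P2:NH1

Derivation:
Op 1: best P0=- P1=- P2=NH1
Op 2: best P0=- P1=NH1 P2=NH1
Op 3: best P0=NH0 P1=NH1 P2=NH1
Op 4: best P0=NH0 P1=NH0 P2=NH1
Op 5: best P0=NH0 P1=NH0 P2=NH1
Op 6: best P0=NH0 P1=NH0 P2=NH1
Op 7: best P0=NH0 P1=NH0 P2=NH1
Op 8: best P0=NH0 P1=NH2 P2=NH1
Op 9: best P0=NH0 P1=NH2 P2=NH1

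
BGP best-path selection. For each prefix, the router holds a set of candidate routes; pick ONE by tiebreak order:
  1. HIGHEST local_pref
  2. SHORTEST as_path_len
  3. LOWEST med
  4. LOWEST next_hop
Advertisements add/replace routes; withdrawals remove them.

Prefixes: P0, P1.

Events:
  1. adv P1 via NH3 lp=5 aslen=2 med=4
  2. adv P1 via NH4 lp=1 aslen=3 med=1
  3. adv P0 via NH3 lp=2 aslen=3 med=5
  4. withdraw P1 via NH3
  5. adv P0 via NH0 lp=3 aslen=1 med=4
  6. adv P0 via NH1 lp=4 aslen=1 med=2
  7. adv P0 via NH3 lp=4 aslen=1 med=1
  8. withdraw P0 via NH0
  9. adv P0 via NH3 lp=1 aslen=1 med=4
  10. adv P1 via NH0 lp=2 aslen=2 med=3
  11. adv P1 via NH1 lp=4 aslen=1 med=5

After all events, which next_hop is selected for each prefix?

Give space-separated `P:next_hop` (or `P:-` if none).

Answer: P0:NH1 P1:NH1

Derivation:
Op 1: best P0=- P1=NH3
Op 2: best P0=- P1=NH3
Op 3: best P0=NH3 P1=NH3
Op 4: best P0=NH3 P1=NH4
Op 5: best P0=NH0 P1=NH4
Op 6: best P0=NH1 P1=NH4
Op 7: best P0=NH3 P1=NH4
Op 8: best P0=NH3 P1=NH4
Op 9: best P0=NH1 P1=NH4
Op 10: best P0=NH1 P1=NH0
Op 11: best P0=NH1 P1=NH1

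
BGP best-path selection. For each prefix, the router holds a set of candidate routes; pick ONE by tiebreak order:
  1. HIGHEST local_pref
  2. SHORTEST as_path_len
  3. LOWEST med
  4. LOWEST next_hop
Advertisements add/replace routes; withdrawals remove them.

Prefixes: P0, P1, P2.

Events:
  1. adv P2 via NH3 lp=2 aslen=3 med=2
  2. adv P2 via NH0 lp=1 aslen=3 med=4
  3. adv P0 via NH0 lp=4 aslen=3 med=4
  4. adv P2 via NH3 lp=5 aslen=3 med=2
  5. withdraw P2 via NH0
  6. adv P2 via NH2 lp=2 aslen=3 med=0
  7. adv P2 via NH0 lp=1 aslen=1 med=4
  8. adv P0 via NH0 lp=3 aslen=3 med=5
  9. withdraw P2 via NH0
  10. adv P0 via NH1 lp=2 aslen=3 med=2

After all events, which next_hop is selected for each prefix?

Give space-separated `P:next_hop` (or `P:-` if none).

Op 1: best P0=- P1=- P2=NH3
Op 2: best P0=- P1=- P2=NH3
Op 3: best P0=NH0 P1=- P2=NH3
Op 4: best P0=NH0 P1=- P2=NH3
Op 5: best P0=NH0 P1=- P2=NH3
Op 6: best P0=NH0 P1=- P2=NH3
Op 7: best P0=NH0 P1=- P2=NH3
Op 8: best P0=NH0 P1=- P2=NH3
Op 9: best P0=NH0 P1=- P2=NH3
Op 10: best P0=NH0 P1=- P2=NH3

Answer: P0:NH0 P1:- P2:NH3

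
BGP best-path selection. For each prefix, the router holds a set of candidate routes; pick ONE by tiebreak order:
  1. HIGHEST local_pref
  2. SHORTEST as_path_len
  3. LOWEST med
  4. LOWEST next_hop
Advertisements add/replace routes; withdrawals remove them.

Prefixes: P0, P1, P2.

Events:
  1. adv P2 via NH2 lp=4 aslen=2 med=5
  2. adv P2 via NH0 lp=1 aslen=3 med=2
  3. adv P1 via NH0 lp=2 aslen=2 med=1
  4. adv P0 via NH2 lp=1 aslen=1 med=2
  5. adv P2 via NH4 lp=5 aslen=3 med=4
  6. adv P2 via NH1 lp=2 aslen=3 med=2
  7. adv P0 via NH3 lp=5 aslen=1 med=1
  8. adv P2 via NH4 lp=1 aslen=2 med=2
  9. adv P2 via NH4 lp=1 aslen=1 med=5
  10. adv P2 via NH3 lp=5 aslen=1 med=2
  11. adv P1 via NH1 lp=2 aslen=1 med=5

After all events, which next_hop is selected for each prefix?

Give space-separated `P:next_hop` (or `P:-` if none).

Answer: P0:NH3 P1:NH1 P2:NH3

Derivation:
Op 1: best P0=- P1=- P2=NH2
Op 2: best P0=- P1=- P2=NH2
Op 3: best P0=- P1=NH0 P2=NH2
Op 4: best P0=NH2 P1=NH0 P2=NH2
Op 5: best P0=NH2 P1=NH0 P2=NH4
Op 6: best P0=NH2 P1=NH0 P2=NH4
Op 7: best P0=NH3 P1=NH0 P2=NH4
Op 8: best P0=NH3 P1=NH0 P2=NH2
Op 9: best P0=NH3 P1=NH0 P2=NH2
Op 10: best P0=NH3 P1=NH0 P2=NH3
Op 11: best P0=NH3 P1=NH1 P2=NH3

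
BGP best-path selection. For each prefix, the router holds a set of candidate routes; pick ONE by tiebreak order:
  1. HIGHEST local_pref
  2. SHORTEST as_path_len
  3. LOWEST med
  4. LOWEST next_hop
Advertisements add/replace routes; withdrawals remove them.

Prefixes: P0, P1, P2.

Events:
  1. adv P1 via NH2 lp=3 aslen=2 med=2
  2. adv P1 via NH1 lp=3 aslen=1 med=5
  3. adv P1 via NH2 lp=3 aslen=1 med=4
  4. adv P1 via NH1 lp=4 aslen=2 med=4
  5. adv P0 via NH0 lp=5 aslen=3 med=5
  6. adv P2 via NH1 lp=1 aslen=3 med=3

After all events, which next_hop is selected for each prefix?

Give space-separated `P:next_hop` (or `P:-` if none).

Answer: P0:NH0 P1:NH1 P2:NH1

Derivation:
Op 1: best P0=- P1=NH2 P2=-
Op 2: best P0=- P1=NH1 P2=-
Op 3: best P0=- P1=NH2 P2=-
Op 4: best P0=- P1=NH1 P2=-
Op 5: best P0=NH0 P1=NH1 P2=-
Op 6: best P0=NH0 P1=NH1 P2=NH1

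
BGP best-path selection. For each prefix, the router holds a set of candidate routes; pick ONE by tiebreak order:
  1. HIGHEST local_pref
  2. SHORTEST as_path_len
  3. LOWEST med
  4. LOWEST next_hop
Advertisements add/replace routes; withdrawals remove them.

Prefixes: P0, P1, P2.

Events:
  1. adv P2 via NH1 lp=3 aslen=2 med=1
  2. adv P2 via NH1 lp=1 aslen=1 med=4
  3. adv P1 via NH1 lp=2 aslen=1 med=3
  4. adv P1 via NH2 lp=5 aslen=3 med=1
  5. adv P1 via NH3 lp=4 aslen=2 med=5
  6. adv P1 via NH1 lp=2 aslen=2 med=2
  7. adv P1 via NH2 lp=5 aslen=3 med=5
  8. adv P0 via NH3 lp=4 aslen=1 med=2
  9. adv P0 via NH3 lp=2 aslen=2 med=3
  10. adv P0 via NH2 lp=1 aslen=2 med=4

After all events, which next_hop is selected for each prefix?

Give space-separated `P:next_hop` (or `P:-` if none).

Answer: P0:NH3 P1:NH2 P2:NH1

Derivation:
Op 1: best P0=- P1=- P2=NH1
Op 2: best P0=- P1=- P2=NH1
Op 3: best P0=- P1=NH1 P2=NH1
Op 4: best P0=- P1=NH2 P2=NH1
Op 5: best P0=- P1=NH2 P2=NH1
Op 6: best P0=- P1=NH2 P2=NH1
Op 7: best P0=- P1=NH2 P2=NH1
Op 8: best P0=NH3 P1=NH2 P2=NH1
Op 9: best P0=NH3 P1=NH2 P2=NH1
Op 10: best P0=NH3 P1=NH2 P2=NH1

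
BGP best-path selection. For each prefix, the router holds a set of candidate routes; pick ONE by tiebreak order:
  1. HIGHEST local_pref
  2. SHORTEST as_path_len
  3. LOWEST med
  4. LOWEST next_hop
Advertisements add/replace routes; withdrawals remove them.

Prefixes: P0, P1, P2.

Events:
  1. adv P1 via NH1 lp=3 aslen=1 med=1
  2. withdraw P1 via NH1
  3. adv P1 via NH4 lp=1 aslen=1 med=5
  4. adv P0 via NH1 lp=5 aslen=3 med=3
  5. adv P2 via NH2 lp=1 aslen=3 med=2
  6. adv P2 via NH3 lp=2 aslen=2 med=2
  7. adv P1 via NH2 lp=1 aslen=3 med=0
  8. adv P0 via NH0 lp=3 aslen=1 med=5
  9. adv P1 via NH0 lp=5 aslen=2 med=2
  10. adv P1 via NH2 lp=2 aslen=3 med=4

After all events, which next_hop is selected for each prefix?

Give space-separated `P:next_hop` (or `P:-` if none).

Op 1: best P0=- P1=NH1 P2=-
Op 2: best P0=- P1=- P2=-
Op 3: best P0=- P1=NH4 P2=-
Op 4: best P0=NH1 P1=NH4 P2=-
Op 5: best P0=NH1 P1=NH4 P2=NH2
Op 6: best P0=NH1 P1=NH4 P2=NH3
Op 7: best P0=NH1 P1=NH4 P2=NH3
Op 8: best P0=NH1 P1=NH4 P2=NH3
Op 9: best P0=NH1 P1=NH0 P2=NH3
Op 10: best P0=NH1 P1=NH0 P2=NH3

Answer: P0:NH1 P1:NH0 P2:NH3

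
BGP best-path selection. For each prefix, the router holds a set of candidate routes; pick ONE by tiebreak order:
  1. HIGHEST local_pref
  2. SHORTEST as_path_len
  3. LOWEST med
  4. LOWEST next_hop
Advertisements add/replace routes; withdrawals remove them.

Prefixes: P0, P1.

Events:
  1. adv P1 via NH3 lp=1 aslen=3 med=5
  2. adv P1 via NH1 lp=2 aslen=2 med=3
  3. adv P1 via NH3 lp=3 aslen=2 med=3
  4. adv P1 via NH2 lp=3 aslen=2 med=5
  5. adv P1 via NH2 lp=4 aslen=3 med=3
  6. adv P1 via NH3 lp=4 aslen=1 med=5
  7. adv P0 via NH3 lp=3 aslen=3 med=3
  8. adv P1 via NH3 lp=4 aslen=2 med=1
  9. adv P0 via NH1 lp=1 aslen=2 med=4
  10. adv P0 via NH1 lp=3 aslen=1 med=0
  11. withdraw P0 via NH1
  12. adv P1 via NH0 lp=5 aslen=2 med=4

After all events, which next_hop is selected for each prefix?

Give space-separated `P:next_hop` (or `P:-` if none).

Answer: P0:NH3 P1:NH0

Derivation:
Op 1: best P0=- P1=NH3
Op 2: best P0=- P1=NH1
Op 3: best P0=- P1=NH3
Op 4: best P0=- P1=NH3
Op 5: best P0=- P1=NH2
Op 6: best P0=- P1=NH3
Op 7: best P0=NH3 P1=NH3
Op 8: best P0=NH3 P1=NH3
Op 9: best P0=NH3 P1=NH3
Op 10: best P0=NH1 P1=NH3
Op 11: best P0=NH3 P1=NH3
Op 12: best P0=NH3 P1=NH0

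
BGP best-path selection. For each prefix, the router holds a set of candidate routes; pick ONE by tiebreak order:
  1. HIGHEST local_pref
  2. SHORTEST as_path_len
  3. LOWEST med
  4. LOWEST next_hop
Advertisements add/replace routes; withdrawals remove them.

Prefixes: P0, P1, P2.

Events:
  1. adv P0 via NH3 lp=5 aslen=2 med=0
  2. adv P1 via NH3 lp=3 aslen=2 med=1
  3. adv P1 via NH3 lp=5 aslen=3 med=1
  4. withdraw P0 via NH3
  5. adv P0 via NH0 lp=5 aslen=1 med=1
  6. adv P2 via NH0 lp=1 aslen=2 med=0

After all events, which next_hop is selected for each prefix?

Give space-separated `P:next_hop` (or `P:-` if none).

Op 1: best P0=NH3 P1=- P2=-
Op 2: best P0=NH3 P1=NH3 P2=-
Op 3: best P0=NH3 P1=NH3 P2=-
Op 4: best P0=- P1=NH3 P2=-
Op 5: best P0=NH0 P1=NH3 P2=-
Op 6: best P0=NH0 P1=NH3 P2=NH0

Answer: P0:NH0 P1:NH3 P2:NH0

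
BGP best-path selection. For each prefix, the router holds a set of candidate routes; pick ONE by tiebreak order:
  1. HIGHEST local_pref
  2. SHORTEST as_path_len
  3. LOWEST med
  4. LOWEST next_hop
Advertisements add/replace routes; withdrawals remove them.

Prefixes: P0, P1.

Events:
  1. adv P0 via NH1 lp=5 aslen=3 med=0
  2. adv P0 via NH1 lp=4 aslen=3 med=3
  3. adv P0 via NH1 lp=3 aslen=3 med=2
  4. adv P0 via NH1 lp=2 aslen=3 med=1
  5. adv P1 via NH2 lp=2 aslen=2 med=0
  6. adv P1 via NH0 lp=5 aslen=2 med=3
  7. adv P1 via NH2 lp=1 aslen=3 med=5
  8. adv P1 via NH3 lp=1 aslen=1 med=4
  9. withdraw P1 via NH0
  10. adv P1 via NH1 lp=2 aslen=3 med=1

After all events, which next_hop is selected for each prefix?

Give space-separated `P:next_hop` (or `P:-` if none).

Op 1: best P0=NH1 P1=-
Op 2: best P0=NH1 P1=-
Op 3: best P0=NH1 P1=-
Op 4: best P0=NH1 P1=-
Op 5: best P0=NH1 P1=NH2
Op 6: best P0=NH1 P1=NH0
Op 7: best P0=NH1 P1=NH0
Op 8: best P0=NH1 P1=NH0
Op 9: best P0=NH1 P1=NH3
Op 10: best P0=NH1 P1=NH1

Answer: P0:NH1 P1:NH1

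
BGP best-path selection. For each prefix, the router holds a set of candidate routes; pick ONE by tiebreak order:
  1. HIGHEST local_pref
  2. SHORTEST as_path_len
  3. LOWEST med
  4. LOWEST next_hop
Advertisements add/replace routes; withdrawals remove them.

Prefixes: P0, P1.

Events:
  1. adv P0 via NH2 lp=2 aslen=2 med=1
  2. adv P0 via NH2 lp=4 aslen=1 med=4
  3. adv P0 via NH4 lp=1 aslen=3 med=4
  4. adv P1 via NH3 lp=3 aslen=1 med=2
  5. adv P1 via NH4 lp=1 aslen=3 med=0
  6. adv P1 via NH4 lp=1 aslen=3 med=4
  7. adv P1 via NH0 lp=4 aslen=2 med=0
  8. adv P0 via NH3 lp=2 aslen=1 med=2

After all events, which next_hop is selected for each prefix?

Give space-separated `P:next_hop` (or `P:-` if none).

Op 1: best P0=NH2 P1=-
Op 2: best P0=NH2 P1=-
Op 3: best P0=NH2 P1=-
Op 4: best P0=NH2 P1=NH3
Op 5: best P0=NH2 P1=NH3
Op 6: best P0=NH2 P1=NH3
Op 7: best P0=NH2 P1=NH0
Op 8: best P0=NH2 P1=NH0

Answer: P0:NH2 P1:NH0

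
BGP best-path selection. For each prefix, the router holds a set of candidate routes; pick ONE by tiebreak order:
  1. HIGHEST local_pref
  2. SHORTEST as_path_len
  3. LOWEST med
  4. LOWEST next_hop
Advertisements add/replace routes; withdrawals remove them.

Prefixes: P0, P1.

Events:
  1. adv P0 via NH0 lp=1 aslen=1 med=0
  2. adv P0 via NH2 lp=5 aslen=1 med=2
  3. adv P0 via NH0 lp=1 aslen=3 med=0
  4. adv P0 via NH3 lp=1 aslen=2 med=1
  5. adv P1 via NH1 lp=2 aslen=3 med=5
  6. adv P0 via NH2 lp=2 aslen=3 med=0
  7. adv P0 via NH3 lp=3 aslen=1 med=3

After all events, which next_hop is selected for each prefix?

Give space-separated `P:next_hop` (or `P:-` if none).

Op 1: best P0=NH0 P1=-
Op 2: best P0=NH2 P1=-
Op 3: best P0=NH2 P1=-
Op 4: best P0=NH2 P1=-
Op 5: best P0=NH2 P1=NH1
Op 6: best P0=NH2 P1=NH1
Op 7: best P0=NH3 P1=NH1

Answer: P0:NH3 P1:NH1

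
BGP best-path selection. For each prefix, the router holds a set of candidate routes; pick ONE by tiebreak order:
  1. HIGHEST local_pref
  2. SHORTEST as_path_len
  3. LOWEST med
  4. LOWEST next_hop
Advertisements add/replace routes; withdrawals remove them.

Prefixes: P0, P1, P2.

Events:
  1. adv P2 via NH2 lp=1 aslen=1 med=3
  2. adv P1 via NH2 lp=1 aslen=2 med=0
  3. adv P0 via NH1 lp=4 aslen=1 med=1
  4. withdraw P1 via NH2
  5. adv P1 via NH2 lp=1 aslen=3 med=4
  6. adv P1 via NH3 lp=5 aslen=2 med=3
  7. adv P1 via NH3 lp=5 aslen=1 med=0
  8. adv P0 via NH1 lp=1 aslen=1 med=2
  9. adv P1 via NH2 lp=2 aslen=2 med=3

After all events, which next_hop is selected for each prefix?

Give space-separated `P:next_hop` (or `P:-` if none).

Answer: P0:NH1 P1:NH3 P2:NH2

Derivation:
Op 1: best P0=- P1=- P2=NH2
Op 2: best P0=- P1=NH2 P2=NH2
Op 3: best P0=NH1 P1=NH2 P2=NH2
Op 4: best P0=NH1 P1=- P2=NH2
Op 5: best P0=NH1 P1=NH2 P2=NH2
Op 6: best P0=NH1 P1=NH3 P2=NH2
Op 7: best P0=NH1 P1=NH3 P2=NH2
Op 8: best P0=NH1 P1=NH3 P2=NH2
Op 9: best P0=NH1 P1=NH3 P2=NH2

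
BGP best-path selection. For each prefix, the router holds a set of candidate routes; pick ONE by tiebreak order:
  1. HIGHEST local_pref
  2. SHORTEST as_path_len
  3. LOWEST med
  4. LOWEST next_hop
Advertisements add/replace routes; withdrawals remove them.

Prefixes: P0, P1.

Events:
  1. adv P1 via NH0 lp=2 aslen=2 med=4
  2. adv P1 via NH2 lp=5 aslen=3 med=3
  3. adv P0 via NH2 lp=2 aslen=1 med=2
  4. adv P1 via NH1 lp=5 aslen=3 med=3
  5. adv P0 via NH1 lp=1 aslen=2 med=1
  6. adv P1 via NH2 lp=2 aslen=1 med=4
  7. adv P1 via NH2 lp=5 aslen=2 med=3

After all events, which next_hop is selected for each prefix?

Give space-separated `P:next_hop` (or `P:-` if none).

Op 1: best P0=- P1=NH0
Op 2: best P0=- P1=NH2
Op 3: best P0=NH2 P1=NH2
Op 4: best P0=NH2 P1=NH1
Op 5: best P0=NH2 P1=NH1
Op 6: best P0=NH2 P1=NH1
Op 7: best P0=NH2 P1=NH2

Answer: P0:NH2 P1:NH2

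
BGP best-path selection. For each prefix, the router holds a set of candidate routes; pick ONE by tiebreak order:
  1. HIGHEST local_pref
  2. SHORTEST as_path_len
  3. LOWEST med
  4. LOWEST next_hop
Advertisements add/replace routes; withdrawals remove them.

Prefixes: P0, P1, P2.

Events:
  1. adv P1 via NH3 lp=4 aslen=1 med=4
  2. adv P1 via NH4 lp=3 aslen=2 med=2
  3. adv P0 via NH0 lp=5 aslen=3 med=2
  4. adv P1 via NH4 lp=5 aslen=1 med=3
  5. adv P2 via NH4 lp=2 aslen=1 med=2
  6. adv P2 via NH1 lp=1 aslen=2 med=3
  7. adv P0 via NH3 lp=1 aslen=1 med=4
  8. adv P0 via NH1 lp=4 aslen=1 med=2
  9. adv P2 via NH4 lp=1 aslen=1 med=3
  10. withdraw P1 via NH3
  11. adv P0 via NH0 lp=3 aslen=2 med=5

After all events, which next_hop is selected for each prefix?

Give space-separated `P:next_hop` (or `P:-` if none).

Answer: P0:NH1 P1:NH4 P2:NH4

Derivation:
Op 1: best P0=- P1=NH3 P2=-
Op 2: best P0=- P1=NH3 P2=-
Op 3: best P0=NH0 P1=NH3 P2=-
Op 4: best P0=NH0 P1=NH4 P2=-
Op 5: best P0=NH0 P1=NH4 P2=NH4
Op 6: best P0=NH0 P1=NH4 P2=NH4
Op 7: best P0=NH0 P1=NH4 P2=NH4
Op 8: best P0=NH0 P1=NH4 P2=NH4
Op 9: best P0=NH0 P1=NH4 P2=NH4
Op 10: best P0=NH0 P1=NH4 P2=NH4
Op 11: best P0=NH1 P1=NH4 P2=NH4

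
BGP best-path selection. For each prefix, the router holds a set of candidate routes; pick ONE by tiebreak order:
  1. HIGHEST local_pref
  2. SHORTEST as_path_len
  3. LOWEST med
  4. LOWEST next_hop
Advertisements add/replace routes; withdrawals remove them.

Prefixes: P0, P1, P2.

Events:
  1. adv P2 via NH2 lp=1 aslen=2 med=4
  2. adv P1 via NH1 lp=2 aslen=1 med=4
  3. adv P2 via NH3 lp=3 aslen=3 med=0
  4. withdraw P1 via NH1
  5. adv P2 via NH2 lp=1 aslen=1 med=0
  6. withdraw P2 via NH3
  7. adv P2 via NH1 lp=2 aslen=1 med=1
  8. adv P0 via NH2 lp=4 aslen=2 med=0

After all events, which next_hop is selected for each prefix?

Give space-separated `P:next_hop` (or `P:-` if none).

Answer: P0:NH2 P1:- P2:NH1

Derivation:
Op 1: best P0=- P1=- P2=NH2
Op 2: best P0=- P1=NH1 P2=NH2
Op 3: best P0=- P1=NH1 P2=NH3
Op 4: best P0=- P1=- P2=NH3
Op 5: best P0=- P1=- P2=NH3
Op 6: best P0=- P1=- P2=NH2
Op 7: best P0=- P1=- P2=NH1
Op 8: best P0=NH2 P1=- P2=NH1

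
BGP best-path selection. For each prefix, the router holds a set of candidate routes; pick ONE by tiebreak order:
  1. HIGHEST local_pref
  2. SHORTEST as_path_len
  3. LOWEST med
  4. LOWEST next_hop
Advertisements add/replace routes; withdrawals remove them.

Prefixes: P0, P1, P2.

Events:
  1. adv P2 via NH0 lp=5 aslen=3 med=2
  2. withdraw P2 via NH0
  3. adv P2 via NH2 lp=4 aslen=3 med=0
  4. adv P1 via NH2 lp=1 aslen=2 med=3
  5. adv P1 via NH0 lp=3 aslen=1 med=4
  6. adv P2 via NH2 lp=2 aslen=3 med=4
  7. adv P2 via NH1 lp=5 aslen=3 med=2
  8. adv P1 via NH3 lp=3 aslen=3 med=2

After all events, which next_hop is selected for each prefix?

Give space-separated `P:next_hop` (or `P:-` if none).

Answer: P0:- P1:NH0 P2:NH1

Derivation:
Op 1: best P0=- P1=- P2=NH0
Op 2: best P0=- P1=- P2=-
Op 3: best P0=- P1=- P2=NH2
Op 4: best P0=- P1=NH2 P2=NH2
Op 5: best P0=- P1=NH0 P2=NH2
Op 6: best P0=- P1=NH0 P2=NH2
Op 7: best P0=- P1=NH0 P2=NH1
Op 8: best P0=- P1=NH0 P2=NH1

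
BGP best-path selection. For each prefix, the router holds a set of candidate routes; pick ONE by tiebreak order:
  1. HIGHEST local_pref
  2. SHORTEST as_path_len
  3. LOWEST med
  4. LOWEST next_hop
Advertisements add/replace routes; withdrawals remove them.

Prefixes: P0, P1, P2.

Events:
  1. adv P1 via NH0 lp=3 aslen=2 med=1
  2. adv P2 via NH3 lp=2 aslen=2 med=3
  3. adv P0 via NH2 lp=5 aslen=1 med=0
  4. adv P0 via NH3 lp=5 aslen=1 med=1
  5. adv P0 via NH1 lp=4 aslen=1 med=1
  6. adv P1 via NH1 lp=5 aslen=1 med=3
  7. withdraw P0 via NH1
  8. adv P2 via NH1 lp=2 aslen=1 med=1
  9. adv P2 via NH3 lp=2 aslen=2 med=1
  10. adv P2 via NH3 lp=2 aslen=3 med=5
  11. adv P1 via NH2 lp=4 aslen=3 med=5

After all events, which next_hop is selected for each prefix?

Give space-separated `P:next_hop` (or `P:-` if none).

Answer: P0:NH2 P1:NH1 P2:NH1

Derivation:
Op 1: best P0=- P1=NH0 P2=-
Op 2: best P0=- P1=NH0 P2=NH3
Op 3: best P0=NH2 P1=NH0 P2=NH3
Op 4: best P0=NH2 P1=NH0 P2=NH3
Op 5: best P0=NH2 P1=NH0 P2=NH3
Op 6: best P0=NH2 P1=NH1 P2=NH3
Op 7: best P0=NH2 P1=NH1 P2=NH3
Op 8: best P0=NH2 P1=NH1 P2=NH1
Op 9: best P0=NH2 P1=NH1 P2=NH1
Op 10: best P0=NH2 P1=NH1 P2=NH1
Op 11: best P0=NH2 P1=NH1 P2=NH1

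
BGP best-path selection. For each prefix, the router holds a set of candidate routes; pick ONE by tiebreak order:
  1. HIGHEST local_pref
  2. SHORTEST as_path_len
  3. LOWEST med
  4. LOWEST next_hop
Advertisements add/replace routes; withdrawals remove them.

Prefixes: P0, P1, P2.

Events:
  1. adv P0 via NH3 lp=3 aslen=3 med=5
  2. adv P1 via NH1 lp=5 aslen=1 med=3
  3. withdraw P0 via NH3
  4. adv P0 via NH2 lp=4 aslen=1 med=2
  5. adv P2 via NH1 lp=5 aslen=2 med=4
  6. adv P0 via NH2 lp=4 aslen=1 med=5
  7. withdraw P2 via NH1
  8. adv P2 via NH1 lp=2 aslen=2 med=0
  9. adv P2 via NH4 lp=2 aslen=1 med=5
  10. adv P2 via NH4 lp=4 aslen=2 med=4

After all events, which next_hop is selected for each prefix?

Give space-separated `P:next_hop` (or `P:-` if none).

Answer: P0:NH2 P1:NH1 P2:NH4

Derivation:
Op 1: best P0=NH3 P1=- P2=-
Op 2: best P0=NH3 P1=NH1 P2=-
Op 3: best P0=- P1=NH1 P2=-
Op 4: best P0=NH2 P1=NH1 P2=-
Op 5: best P0=NH2 P1=NH1 P2=NH1
Op 6: best P0=NH2 P1=NH1 P2=NH1
Op 7: best P0=NH2 P1=NH1 P2=-
Op 8: best P0=NH2 P1=NH1 P2=NH1
Op 9: best P0=NH2 P1=NH1 P2=NH4
Op 10: best P0=NH2 P1=NH1 P2=NH4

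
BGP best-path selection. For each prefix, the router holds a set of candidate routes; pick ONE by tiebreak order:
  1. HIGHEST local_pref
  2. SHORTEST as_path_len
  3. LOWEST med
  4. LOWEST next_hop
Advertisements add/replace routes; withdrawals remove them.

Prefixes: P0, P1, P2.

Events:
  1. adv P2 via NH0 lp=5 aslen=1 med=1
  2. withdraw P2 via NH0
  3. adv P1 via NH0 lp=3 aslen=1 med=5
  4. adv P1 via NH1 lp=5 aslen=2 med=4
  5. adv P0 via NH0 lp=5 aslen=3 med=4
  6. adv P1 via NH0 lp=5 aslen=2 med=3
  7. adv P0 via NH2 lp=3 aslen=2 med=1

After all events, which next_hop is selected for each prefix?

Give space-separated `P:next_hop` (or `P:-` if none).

Op 1: best P0=- P1=- P2=NH0
Op 2: best P0=- P1=- P2=-
Op 3: best P0=- P1=NH0 P2=-
Op 4: best P0=- P1=NH1 P2=-
Op 5: best P0=NH0 P1=NH1 P2=-
Op 6: best P0=NH0 P1=NH0 P2=-
Op 7: best P0=NH0 P1=NH0 P2=-

Answer: P0:NH0 P1:NH0 P2:-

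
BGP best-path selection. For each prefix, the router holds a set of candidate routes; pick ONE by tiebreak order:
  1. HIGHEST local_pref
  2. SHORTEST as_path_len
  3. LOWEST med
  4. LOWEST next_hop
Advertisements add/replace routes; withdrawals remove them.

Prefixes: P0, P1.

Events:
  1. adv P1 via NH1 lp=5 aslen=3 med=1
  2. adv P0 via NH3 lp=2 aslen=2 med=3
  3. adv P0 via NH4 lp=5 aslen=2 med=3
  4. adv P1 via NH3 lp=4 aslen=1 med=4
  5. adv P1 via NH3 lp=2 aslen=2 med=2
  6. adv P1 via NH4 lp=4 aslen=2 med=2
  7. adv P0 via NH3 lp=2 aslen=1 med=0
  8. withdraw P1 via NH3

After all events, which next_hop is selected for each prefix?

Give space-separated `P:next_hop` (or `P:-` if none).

Answer: P0:NH4 P1:NH1

Derivation:
Op 1: best P0=- P1=NH1
Op 2: best P0=NH3 P1=NH1
Op 3: best P0=NH4 P1=NH1
Op 4: best P0=NH4 P1=NH1
Op 5: best P0=NH4 P1=NH1
Op 6: best P0=NH4 P1=NH1
Op 7: best P0=NH4 P1=NH1
Op 8: best P0=NH4 P1=NH1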